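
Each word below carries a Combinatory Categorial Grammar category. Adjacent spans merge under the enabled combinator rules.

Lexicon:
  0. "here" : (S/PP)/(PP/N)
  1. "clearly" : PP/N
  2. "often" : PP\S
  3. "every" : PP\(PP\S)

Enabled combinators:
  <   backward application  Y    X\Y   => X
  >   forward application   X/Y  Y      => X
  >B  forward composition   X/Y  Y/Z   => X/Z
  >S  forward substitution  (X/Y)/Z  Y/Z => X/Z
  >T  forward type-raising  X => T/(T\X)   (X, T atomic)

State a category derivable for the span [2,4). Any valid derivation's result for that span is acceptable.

[0,4] S   >
  [0,2] S/PP   >
    [0,1] "here" : (S/PP)/(PP/N)
    [1,2] "clearly" : PP/N
  [2,4] PP   <
    [2,3] "often" : PP\S
    [3,4] "every" : PP\(PP\S)

PP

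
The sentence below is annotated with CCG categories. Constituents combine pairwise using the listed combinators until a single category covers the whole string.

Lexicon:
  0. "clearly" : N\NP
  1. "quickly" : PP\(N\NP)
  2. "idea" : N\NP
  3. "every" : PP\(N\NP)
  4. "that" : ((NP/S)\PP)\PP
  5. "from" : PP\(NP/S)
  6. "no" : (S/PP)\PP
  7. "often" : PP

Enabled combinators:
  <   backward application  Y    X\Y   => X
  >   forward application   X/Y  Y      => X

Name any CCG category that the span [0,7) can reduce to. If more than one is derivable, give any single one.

[0,8] S   >
  [0,7] S/PP   <
    [0,6] PP   <
      [0,5] NP/S   <
        [0,2] PP   <
          [0,1] "clearly" : N\NP
          [1,2] "quickly" : PP\(N\NP)
        [2,5] (NP/S)\PP   <
          [2,4] PP   <
            [2,3] "idea" : N\NP
            [3,4] "every" : PP\(N\NP)
          [4,5] "that" : ((NP/S)\PP)\PP
      [5,6] "from" : PP\(NP/S)
    [6,7] "no" : (S/PP)\PP
  [7,8] "often" : PP

S/PP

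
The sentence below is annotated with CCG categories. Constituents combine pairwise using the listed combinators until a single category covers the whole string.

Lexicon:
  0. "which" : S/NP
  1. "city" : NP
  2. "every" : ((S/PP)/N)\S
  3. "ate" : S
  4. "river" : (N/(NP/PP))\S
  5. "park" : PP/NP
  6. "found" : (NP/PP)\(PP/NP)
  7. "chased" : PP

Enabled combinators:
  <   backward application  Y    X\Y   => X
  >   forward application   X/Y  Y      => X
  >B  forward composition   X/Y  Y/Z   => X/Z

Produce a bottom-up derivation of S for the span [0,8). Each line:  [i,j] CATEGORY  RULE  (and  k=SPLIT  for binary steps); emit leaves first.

[0,8] S   >
  [0,7] S/PP   >
    [0,3] (S/PP)/N   <
      [0,2] S   >
        [0,1] "which" : S/NP
        [1,2] "city" : NP
      [2,3] "every" : ((S/PP)/N)\S
    [3,7] N   >
      [3,5] N/(NP/PP)   <
        [3,4] "ate" : S
        [4,5] "river" : (N/(NP/PP))\S
      [5,7] NP/PP   <
        [5,6] "park" : PP/NP
        [6,7] "found" : (NP/PP)\(PP/NP)
  [7,8] "chased" : PP

[0,1] S/NP  lex  "which"
[1,2] NP  lex  "city"
[0,2] S  >  k=1
[2,3] ((S/PP)/N)\S  lex  "every"
[0,3] (S/PP)/N  <  k=2
[3,4] S  lex  "ate"
[4,5] (N/(NP/PP))\S  lex  "river"
[3,5] N/(NP/PP)  <  k=4
[5,6] PP/NP  lex  "park"
[6,7] (NP/PP)\(PP/NP)  lex  "found"
[5,7] NP/PP  <  k=6
[3,7] N  >  k=5
[0,7] S/PP  >  k=3
[7,8] PP  lex  "chased"
[0,8] S  >  k=7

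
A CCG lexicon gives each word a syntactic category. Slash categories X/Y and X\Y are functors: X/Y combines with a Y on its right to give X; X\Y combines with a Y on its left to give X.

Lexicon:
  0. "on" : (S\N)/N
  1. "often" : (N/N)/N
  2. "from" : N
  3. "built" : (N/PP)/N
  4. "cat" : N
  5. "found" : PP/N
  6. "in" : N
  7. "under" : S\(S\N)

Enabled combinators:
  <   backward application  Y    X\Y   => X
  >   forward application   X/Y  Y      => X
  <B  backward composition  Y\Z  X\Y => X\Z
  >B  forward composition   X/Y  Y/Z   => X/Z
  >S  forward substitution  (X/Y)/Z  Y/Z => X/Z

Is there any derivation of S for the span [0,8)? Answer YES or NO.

[0,8] S   <
  [0,7] S\N   >
    [0,1] "on" : (S\N)/N
    [1,7] N   >
      [1,5] N/PP   >B
        [1,3] N/N   >
          [1,2] "often" : (N/N)/N
          [2,3] "from" : N
        [3,5] N/PP   >
          [3,4] "built" : (N/PP)/N
          [4,5] "cat" : N
      [5,7] PP   >
        [5,6] "found" : PP/N
        [6,7] "in" : N
  [7,8] "under" : S\(S\N)

YES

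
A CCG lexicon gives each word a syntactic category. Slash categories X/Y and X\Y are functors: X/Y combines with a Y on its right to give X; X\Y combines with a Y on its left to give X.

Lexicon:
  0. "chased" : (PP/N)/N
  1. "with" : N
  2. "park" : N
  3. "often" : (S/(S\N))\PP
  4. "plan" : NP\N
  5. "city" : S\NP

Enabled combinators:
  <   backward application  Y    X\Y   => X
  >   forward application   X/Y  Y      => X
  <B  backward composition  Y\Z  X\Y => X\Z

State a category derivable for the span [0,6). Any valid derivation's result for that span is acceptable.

[0,6] S   >
  [0,4] S/(S\N)   <
    [0,3] PP   >
      [0,2] PP/N   >
        [0,1] "chased" : (PP/N)/N
        [1,2] "with" : N
      [2,3] "park" : N
    [3,4] "often" : (S/(S\N))\PP
  [4,6] S\N   <B
    [4,5] "plan" : NP\N
    [5,6] "city" : S\NP

S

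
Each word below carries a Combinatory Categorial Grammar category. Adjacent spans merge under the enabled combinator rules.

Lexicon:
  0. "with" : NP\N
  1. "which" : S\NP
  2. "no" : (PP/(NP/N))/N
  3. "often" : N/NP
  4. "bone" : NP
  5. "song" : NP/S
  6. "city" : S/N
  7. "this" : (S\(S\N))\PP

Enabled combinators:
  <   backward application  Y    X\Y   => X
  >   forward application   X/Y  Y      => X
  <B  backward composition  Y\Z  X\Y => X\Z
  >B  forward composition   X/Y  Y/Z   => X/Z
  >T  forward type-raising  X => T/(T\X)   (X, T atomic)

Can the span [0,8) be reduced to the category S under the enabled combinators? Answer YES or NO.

YES

[0,8] S   <
  [0,2] S\N   <B
    [0,1] "with" : NP\N
    [1,2] "which" : S\NP
  [2,8] S\(S\N)   <
    [2,7] PP   >
      [2,5] PP/(NP/N)   >
        [2,3] "no" : (PP/(NP/N))/N
        [3,5] N   >
          [3,4] "often" : N/NP
          [4,5] "bone" : NP
      [5,7] NP/N   >B
        [5,6] "song" : NP/S
        [6,7] "city" : S/N
    [7,8] "this" : (S\(S\N))\PP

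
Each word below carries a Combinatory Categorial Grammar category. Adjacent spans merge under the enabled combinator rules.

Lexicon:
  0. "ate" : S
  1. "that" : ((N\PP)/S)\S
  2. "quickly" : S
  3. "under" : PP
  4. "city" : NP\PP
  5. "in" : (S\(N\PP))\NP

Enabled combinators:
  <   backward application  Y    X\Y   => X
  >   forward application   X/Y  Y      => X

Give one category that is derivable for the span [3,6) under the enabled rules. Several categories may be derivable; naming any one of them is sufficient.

S\(N\PP)

[0,6] S   <
  [0,3] N\PP   >
    [0,2] (N\PP)/S   <
      [0,1] "ate" : S
      [1,2] "that" : ((N\PP)/S)\S
    [2,3] "quickly" : S
  [3,6] S\(N\PP)   <
    [3,5] NP   <
      [3,4] "under" : PP
      [4,5] "city" : NP\PP
    [5,6] "in" : (S\(N\PP))\NP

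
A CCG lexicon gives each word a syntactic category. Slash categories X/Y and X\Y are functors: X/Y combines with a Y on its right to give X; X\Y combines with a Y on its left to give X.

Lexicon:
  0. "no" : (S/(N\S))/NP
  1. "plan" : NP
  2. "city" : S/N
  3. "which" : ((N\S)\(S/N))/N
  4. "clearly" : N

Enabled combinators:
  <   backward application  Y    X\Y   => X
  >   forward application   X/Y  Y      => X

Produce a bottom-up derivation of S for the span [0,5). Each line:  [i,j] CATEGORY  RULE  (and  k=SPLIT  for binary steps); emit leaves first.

[0,5] S   >
  [0,2] S/(N\S)   >
    [0,1] "no" : (S/(N\S))/NP
    [1,2] "plan" : NP
  [2,5] N\S   <
    [2,3] "city" : S/N
    [3,5] (N\S)\(S/N)   >
      [3,4] "which" : ((N\S)\(S/N))/N
      [4,5] "clearly" : N

[0,1] (S/(N\S))/NP  lex  "no"
[1,2] NP  lex  "plan"
[0,2] S/(N\S)  >  k=1
[2,3] S/N  lex  "city"
[3,4] ((N\S)\(S/N))/N  lex  "which"
[4,5] N  lex  "clearly"
[3,5] (N\S)\(S/N)  >  k=4
[2,5] N\S  <  k=3
[0,5] S  >  k=2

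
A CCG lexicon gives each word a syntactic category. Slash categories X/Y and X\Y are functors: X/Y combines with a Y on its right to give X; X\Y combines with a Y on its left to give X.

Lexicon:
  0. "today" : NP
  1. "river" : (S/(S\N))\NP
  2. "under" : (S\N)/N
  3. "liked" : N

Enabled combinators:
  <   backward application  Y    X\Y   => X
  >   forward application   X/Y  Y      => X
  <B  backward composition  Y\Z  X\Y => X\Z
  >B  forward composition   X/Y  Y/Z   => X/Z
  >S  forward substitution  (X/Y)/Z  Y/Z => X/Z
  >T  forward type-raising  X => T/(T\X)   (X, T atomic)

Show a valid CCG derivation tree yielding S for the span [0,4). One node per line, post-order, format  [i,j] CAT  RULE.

[0,4] S   >
  [0,2] S/(S\N)   <
    [0,1] "today" : NP
    [1,2] "river" : (S/(S\N))\NP
  [2,4] S\N   >
    [2,3] "under" : (S\N)/N
    [3,4] "liked" : N

[0,1] NP  lex  "today"
[1,2] (S/(S\N))\NP  lex  "river"
[0,2] S/(S\N)  <  k=1
[2,3] (S\N)/N  lex  "under"
[3,4] N  lex  "liked"
[2,4] S\N  >  k=3
[0,4] S  >  k=2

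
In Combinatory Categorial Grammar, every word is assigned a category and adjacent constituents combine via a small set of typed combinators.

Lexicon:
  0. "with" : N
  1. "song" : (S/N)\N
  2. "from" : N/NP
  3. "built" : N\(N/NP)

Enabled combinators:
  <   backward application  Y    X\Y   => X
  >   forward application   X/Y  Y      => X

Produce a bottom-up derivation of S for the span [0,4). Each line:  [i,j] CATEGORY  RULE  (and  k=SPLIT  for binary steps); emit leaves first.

[0,1] N  lex  "with"
[1,2] (S/N)\N  lex  "song"
[0,2] S/N  <  k=1
[2,3] N/NP  lex  "from"
[3,4] N\(N/NP)  lex  "built"
[2,4] N  <  k=3
[0,4] S  >  k=2

[0,4] S   >
  [0,2] S/N   <
    [0,1] "with" : N
    [1,2] "song" : (S/N)\N
  [2,4] N   <
    [2,3] "from" : N/NP
    [3,4] "built" : N\(N/NP)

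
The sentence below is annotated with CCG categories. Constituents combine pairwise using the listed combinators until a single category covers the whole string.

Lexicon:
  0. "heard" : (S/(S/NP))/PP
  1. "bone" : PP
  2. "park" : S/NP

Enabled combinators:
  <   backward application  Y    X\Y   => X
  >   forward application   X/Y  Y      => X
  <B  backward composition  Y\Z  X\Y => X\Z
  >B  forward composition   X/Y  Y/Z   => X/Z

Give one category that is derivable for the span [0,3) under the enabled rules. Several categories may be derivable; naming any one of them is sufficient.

S

[0,3] S   >
  [0,2] S/(S/NP)   >
    [0,1] "heard" : (S/(S/NP))/PP
    [1,2] "bone" : PP
  [2,3] "park" : S/NP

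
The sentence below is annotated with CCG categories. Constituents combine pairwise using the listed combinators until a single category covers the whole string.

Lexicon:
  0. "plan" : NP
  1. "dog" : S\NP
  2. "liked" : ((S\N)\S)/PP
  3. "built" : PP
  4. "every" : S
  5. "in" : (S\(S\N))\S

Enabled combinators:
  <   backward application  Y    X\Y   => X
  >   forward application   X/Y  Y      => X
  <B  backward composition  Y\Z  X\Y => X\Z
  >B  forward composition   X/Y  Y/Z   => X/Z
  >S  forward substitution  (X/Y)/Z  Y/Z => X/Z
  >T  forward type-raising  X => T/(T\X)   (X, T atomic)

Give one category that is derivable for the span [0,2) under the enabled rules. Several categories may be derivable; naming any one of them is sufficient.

S

[0,6] S   <
  [0,4] S\N   <
    [0,2] S   <
      [0,1] "plan" : NP
      [1,2] "dog" : S\NP
    [2,4] (S\N)\S   >
      [2,3] "liked" : ((S\N)\S)/PP
      [3,4] "built" : PP
  [4,6] S\(S\N)   <
    [4,5] "every" : S
    [5,6] "in" : (S\(S\N))\S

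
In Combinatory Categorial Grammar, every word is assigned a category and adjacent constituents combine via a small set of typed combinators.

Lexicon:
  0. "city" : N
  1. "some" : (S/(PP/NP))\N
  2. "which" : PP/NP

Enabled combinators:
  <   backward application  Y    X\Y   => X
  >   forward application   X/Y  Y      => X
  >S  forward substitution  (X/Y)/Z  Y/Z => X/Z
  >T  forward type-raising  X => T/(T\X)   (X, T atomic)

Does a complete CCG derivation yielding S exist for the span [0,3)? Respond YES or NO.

YES

[0,3] S   >
  [0,2] S/(PP/NP)   <
    [0,1] "city" : N
    [1,2] "some" : (S/(PP/NP))\N
  [2,3] "which" : PP/NP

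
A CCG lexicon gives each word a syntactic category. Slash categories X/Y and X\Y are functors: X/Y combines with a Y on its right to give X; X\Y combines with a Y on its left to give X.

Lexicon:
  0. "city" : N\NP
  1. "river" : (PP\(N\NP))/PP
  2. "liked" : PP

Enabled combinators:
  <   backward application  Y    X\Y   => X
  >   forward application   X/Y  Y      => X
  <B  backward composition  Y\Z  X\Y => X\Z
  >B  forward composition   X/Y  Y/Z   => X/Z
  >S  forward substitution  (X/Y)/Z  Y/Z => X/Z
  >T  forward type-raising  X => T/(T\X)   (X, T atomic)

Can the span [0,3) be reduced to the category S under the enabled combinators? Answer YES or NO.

N\NP (PP\(N\NP))/PP PP
CKY chart[0,3] = {N/(N\PP), NP/(NP\PP), PP, PP/(PP\PP), S/(S\PP)}; S ∉ chart

NO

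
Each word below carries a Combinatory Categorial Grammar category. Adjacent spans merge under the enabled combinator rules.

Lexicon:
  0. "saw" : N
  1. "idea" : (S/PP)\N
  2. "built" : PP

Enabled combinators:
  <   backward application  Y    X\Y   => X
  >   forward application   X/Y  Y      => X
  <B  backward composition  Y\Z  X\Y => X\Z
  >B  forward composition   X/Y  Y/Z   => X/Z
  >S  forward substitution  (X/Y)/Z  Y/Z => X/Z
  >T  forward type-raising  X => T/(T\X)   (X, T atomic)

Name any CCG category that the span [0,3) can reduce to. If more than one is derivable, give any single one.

S

[0,3] S   >
  [0,2] S/PP   <
    [0,1] "saw" : N
    [1,2] "idea" : (S/PP)\N
  [2,3] "built" : PP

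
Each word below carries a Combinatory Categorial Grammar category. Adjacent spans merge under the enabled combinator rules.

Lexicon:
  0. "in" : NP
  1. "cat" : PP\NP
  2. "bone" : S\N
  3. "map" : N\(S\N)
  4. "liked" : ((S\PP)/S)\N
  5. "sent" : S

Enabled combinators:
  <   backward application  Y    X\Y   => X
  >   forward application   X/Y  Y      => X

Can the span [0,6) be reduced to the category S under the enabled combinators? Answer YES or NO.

YES

[0,6] S   <
  [0,2] PP   <
    [0,1] "in" : NP
    [1,2] "cat" : PP\NP
  [2,6] S\PP   >
    [2,5] (S\PP)/S   <
      [2,4] N   <
        [2,3] "bone" : S\N
        [3,4] "map" : N\(S\N)
      [4,5] "liked" : ((S\PP)/S)\N
    [5,6] "sent" : S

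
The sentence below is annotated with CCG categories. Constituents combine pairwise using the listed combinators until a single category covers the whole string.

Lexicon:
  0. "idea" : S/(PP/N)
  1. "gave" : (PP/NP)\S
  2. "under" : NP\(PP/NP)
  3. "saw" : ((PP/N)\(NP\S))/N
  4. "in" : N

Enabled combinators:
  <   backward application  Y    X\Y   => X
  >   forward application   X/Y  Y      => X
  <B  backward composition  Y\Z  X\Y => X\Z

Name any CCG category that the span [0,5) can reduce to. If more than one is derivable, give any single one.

[0,5] S   >
  [0,1] "idea" : S/(PP/N)
  [1,5] PP/N   <
    [1,3] NP\S   <B
      [1,2] "gave" : (PP/NP)\S
      [2,3] "under" : NP\(PP/NP)
    [3,5] (PP/N)\(NP\S)   >
      [3,4] "saw" : ((PP/N)\(NP\S))/N
      [4,5] "in" : N

S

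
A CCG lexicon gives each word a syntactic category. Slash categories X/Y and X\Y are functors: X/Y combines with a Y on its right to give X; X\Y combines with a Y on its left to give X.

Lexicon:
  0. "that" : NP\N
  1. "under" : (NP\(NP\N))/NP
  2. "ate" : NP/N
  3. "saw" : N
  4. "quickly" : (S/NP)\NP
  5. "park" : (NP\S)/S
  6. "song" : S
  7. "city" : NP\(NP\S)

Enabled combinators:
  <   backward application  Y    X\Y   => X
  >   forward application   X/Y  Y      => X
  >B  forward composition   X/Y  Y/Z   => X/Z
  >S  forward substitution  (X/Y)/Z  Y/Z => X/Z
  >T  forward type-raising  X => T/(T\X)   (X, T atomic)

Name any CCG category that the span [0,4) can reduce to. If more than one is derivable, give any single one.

NP

[0,8] S   >
  [0,5] S/NP   <
    [0,4] NP   <
      [0,1] "that" : NP\N
      [1,4] NP\(NP\N)   >
        [1,2] "under" : (NP\(NP\N))/NP
        [2,4] NP   >
          [2,3] "ate" : NP/N
          [3,4] "saw" : N
    [4,5] "quickly" : (S/NP)\NP
  [5,8] NP   <
    [5,7] NP\S   >
      [5,6] "park" : (NP\S)/S
      [6,7] "song" : S
    [7,8] "city" : NP\(NP\S)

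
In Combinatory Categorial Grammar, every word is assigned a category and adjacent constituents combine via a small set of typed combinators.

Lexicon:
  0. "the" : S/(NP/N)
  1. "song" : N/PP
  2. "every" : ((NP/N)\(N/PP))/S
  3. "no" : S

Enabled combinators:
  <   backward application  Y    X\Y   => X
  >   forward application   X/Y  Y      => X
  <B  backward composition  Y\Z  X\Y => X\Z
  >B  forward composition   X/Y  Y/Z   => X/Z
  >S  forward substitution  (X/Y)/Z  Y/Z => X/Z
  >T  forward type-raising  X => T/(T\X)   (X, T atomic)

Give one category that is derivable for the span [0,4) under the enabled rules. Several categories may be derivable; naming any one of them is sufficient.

[0,4] S   >
  [0,1] "the" : S/(NP/N)
  [1,4] NP/N   <
    [1,2] "song" : N/PP
    [2,4] (NP/N)\(N/PP)   >
      [2,3] "every" : ((NP/N)\(N/PP))/S
      [3,4] "no" : S

S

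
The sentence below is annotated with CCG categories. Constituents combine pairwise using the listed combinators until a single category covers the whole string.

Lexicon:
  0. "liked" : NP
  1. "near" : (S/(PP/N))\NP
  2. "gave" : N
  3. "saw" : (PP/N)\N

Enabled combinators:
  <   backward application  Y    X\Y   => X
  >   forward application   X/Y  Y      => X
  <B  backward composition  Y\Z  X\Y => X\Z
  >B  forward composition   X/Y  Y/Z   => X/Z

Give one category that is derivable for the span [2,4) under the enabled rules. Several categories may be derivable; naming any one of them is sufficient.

PP/N

[0,4] S   >
  [0,2] S/(PP/N)   <
    [0,1] "liked" : NP
    [1,2] "near" : (S/(PP/N))\NP
  [2,4] PP/N   <
    [2,3] "gave" : N
    [3,4] "saw" : (PP/N)\N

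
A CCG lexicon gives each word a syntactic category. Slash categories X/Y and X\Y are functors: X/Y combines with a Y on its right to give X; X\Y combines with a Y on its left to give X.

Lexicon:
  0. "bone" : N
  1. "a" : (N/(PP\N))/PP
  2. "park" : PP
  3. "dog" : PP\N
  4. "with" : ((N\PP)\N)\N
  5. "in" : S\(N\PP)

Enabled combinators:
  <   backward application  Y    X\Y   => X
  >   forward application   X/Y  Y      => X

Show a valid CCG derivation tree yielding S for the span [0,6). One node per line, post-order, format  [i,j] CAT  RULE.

[0,6] S   <
  [0,5] N\PP   <
    [0,1] "bone" : N
    [1,5] (N\PP)\N   <
      [1,4] N   >
        [1,3] N/(PP\N)   >
          [1,2] "a" : (N/(PP\N))/PP
          [2,3] "park" : PP
        [3,4] "dog" : PP\N
      [4,5] "with" : ((N\PP)\N)\N
  [5,6] "in" : S\(N\PP)

[0,1] N  lex  "bone"
[1,2] (N/(PP\N))/PP  lex  "a"
[2,3] PP  lex  "park"
[1,3] N/(PP\N)  >  k=2
[3,4] PP\N  lex  "dog"
[1,4] N  >  k=3
[4,5] ((N\PP)\N)\N  lex  "with"
[1,5] (N\PP)\N  <  k=4
[0,5] N\PP  <  k=1
[5,6] S\(N\PP)  lex  "in"
[0,6] S  <  k=5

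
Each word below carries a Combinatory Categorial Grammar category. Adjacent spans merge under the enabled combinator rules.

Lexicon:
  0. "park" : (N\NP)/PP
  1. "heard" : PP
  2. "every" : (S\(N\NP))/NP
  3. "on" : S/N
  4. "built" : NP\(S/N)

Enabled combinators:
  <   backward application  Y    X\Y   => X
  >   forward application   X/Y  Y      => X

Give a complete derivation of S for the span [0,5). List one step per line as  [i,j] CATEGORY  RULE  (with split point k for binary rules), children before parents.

[0,5] S   <
  [0,2] N\NP   >
    [0,1] "park" : (N\NP)/PP
    [1,2] "heard" : PP
  [2,5] S\(N\NP)   >
    [2,3] "every" : (S\(N\NP))/NP
    [3,5] NP   <
      [3,4] "on" : S/N
      [4,5] "built" : NP\(S/N)

[0,1] (N\NP)/PP  lex  "park"
[1,2] PP  lex  "heard"
[0,2] N\NP  >  k=1
[2,3] (S\(N\NP))/NP  lex  "every"
[3,4] S/N  lex  "on"
[4,5] NP\(S/N)  lex  "built"
[3,5] NP  <  k=4
[2,5] S\(N\NP)  >  k=3
[0,5] S  <  k=2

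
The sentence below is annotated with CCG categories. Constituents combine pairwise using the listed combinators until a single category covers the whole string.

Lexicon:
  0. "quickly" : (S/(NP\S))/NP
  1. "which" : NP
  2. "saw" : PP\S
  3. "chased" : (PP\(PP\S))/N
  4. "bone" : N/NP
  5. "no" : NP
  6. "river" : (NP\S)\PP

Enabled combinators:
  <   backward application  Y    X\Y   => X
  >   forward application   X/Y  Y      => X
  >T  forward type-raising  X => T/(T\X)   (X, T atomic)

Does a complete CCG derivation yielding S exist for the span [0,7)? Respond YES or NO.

[0,7] S   >
  [0,2] S/(NP\S)   >
    [0,1] "quickly" : (S/(NP\S))/NP
    [1,2] "which" : NP
  [2,7] NP\S   <
    [2,6] PP   <
      [2,3] "saw" : PP\S
      [3,6] PP\(PP\S)   >
        [3,4] "chased" : (PP\(PP\S))/N
        [4,6] N   >
          [4,5] "bone" : N/NP
          [5,6] "no" : NP
    [6,7] "river" : (NP\S)\PP

YES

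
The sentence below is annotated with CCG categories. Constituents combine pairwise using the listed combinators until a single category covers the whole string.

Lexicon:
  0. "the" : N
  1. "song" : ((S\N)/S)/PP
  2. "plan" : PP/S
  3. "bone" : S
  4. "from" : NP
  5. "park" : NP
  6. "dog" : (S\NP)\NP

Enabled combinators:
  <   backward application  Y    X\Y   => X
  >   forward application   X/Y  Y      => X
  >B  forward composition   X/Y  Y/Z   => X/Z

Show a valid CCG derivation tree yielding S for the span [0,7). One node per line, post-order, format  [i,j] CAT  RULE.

[0,7] S   <
  [0,1] "the" : N
  [1,7] S\N   >
    [1,4] (S\N)/S   >
      [1,2] "song" : ((S\N)/S)/PP
      [2,4] PP   >
        [2,3] "plan" : PP/S
        [3,4] "bone" : S
    [4,7] S   <
      [4,5] "from" : NP
      [5,7] S\NP   <
        [5,6] "park" : NP
        [6,7] "dog" : (S\NP)\NP

[0,1] N  lex  "the"
[1,2] ((S\N)/S)/PP  lex  "song"
[2,3] PP/S  lex  "plan"
[3,4] S  lex  "bone"
[2,4] PP  >  k=3
[1,4] (S\N)/S  >  k=2
[4,5] NP  lex  "from"
[5,6] NP  lex  "park"
[6,7] (S\NP)\NP  lex  "dog"
[5,7] S\NP  <  k=6
[4,7] S  <  k=5
[1,7] S\N  >  k=4
[0,7] S  <  k=1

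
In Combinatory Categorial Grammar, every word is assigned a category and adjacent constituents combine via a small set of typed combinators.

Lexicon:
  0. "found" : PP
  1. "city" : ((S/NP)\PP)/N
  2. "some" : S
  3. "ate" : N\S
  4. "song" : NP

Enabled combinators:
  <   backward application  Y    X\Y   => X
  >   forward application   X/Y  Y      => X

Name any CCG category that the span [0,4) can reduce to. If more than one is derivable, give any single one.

[0,5] S   >
  [0,4] S/NP   <
    [0,1] "found" : PP
    [1,4] (S/NP)\PP   >
      [1,2] "city" : ((S/NP)\PP)/N
      [2,4] N   <
        [2,3] "some" : S
        [3,4] "ate" : N\S
  [4,5] "song" : NP

S/NP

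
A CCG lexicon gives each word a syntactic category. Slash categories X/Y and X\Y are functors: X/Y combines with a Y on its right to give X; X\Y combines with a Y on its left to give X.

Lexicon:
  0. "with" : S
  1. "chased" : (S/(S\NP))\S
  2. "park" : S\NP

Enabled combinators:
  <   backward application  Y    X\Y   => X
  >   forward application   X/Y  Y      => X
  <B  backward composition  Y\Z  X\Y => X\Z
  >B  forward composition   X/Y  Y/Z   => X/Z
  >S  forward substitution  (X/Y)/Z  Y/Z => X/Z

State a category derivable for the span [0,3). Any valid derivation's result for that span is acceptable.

S

[0,3] S   >
  [0,2] S/(S\NP)   <
    [0,1] "with" : S
    [1,2] "chased" : (S/(S\NP))\S
  [2,3] "park" : S\NP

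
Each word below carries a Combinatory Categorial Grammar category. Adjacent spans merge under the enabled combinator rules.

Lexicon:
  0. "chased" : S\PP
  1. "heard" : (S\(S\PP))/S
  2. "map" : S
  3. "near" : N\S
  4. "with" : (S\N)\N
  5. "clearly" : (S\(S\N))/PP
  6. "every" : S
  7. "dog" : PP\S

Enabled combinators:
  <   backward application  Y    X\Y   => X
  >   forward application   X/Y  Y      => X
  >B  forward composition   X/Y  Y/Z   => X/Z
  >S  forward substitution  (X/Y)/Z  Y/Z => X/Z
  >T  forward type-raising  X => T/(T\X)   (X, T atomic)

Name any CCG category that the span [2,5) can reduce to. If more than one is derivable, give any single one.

[0,8] S   <
  [0,1] "chased" : S\PP
  [1,8] S\(S\PP)   >
    [1,2] "heard" : (S\(S\PP))/S
    [2,8] S   <
      [2,5] S\N   <
        [2,4] N   >
          [2,3] N/(N\S)   >T
            [2,3] "map" : S
          [3,4] "near" : N\S
        [4,5] "with" : (S\N)\N
      [5,8] S\(S\N)   >
        [5,6] "clearly" : (S\(S\N))/PP
        [6,8] PP   >
          [6,7] PP/(PP\S)   >T
            [6,7] "every" : S
          [7,8] "dog" : PP\S

S\N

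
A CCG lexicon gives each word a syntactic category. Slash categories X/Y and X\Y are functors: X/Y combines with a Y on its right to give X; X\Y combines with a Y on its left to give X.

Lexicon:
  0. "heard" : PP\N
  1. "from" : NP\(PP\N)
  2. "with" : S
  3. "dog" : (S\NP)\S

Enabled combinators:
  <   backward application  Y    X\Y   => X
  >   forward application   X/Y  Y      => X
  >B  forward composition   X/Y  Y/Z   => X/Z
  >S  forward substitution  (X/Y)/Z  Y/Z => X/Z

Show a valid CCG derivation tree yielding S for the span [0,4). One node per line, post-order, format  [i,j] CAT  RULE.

[0,4] S   <
  [0,2] NP   <
    [0,1] "heard" : PP\N
    [1,2] "from" : NP\(PP\N)
  [2,4] S\NP   <
    [2,3] "with" : S
    [3,4] "dog" : (S\NP)\S

[0,1] PP\N  lex  "heard"
[1,2] NP\(PP\N)  lex  "from"
[0,2] NP  <  k=1
[2,3] S  lex  "with"
[3,4] (S\NP)\S  lex  "dog"
[2,4] S\NP  <  k=3
[0,4] S  <  k=2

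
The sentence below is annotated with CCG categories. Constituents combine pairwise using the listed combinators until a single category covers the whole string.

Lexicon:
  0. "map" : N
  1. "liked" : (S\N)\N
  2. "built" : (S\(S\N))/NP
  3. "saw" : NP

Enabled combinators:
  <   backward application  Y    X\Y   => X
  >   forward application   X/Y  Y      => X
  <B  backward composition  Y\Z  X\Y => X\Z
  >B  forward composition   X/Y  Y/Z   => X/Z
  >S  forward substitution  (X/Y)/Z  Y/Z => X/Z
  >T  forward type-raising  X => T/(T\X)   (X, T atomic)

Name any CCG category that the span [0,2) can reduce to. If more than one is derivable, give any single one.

S\N

[0,4] S   <
  [0,2] S\N   <
    [0,1] "map" : N
    [1,2] "liked" : (S\N)\N
  [2,4] S\(S\N)   >
    [2,3] "built" : (S\(S\N))/NP
    [3,4] "saw" : NP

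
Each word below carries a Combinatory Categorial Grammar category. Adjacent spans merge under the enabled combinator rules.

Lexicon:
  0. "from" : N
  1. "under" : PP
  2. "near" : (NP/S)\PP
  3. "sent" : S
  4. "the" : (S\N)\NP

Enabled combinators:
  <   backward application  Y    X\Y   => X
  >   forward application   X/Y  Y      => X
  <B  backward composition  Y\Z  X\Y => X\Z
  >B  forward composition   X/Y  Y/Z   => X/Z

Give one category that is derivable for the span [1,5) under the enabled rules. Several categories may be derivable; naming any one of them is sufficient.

[0,5] S   <
  [0,1] "from" : N
  [1,5] S\N   <
    [1,4] NP   >
      [1,3] NP/S   <
        [1,2] "under" : PP
        [2,3] "near" : (NP/S)\PP
      [3,4] "sent" : S
    [4,5] "the" : (S\N)\NP

S\N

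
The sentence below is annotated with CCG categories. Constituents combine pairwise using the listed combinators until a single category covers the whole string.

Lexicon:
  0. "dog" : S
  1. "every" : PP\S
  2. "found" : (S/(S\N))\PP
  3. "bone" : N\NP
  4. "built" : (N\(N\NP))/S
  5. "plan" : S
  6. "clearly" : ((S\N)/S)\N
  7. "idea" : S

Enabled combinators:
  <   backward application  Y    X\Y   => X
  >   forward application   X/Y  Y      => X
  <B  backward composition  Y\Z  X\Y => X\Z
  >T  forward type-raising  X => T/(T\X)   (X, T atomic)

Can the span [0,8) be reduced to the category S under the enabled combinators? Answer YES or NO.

YES

[0,8] S   >
  [0,3] S/(S\N)   <
    [0,2] PP   <
      [0,1] "dog" : S
      [1,2] "every" : PP\S
    [2,3] "found" : (S/(S\N))\PP
  [3,8] S\N   >
    [3,7] (S\N)/S   <
      [3,6] N   <
        [3,4] "bone" : N\NP
        [4,6] N\(N\NP)   >
          [4,5] "built" : (N\(N\NP))/S
          [5,6] "plan" : S
      [6,7] "clearly" : ((S\N)/S)\N
    [7,8] "idea" : S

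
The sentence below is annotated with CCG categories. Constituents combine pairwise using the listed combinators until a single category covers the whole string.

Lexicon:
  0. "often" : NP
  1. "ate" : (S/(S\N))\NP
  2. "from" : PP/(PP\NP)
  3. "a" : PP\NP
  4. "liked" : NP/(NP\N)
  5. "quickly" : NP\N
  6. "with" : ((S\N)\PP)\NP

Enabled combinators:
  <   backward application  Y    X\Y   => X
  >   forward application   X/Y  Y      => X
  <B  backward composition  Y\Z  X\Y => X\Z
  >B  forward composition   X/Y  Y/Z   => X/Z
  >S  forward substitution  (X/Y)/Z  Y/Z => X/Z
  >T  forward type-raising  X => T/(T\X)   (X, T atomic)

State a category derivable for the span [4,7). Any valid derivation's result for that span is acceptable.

(S\N)\PP

[0,7] S   >
  [0,2] S/(S\N)   <
    [0,1] "often" : NP
    [1,2] "ate" : (S/(S\N))\NP
  [2,7] S\N   <
    [2,4] PP   >
      [2,3] "from" : PP/(PP\NP)
      [3,4] "a" : PP\NP
    [4,7] (S\N)\PP   <
      [4,6] NP   >
        [4,5] "liked" : NP/(NP\N)
        [5,6] "quickly" : NP\N
      [6,7] "with" : ((S\N)\PP)\NP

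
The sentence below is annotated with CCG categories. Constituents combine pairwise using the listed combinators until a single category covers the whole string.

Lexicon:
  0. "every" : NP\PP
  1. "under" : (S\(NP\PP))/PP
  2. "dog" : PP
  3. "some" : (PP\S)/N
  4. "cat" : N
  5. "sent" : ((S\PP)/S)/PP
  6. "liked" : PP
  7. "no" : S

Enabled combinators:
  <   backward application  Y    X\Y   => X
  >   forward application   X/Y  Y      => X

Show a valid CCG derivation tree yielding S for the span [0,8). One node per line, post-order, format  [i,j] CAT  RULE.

[0,1] NP\PP  lex  "every"
[1,2] (S\(NP\PP))/PP  lex  "under"
[2,3] PP  lex  "dog"
[1,3] S\(NP\PP)  >  k=2
[0,3] S  <  k=1
[3,4] (PP\S)/N  lex  "some"
[4,5] N  lex  "cat"
[3,5] PP\S  >  k=4
[0,5] PP  <  k=3
[5,6] ((S\PP)/S)/PP  lex  "sent"
[6,7] PP  lex  "liked"
[5,7] (S\PP)/S  >  k=6
[7,8] S  lex  "no"
[5,8] S\PP  >  k=7
[0,8] S  <  k=5

[0,8] S   <
  [0,5] PP   <
    [0,3] S   <
      [0,1] "every" : NP\PP
      [1,3] S\(NP\PP)   >
        [1,2] "under" : (S\(NP\PP))/PP
        [2,3] "dog" : PP
    [3,5] PP\S   >
      [3,4] "some" : (PP\S)/N
      [4,5] "cat" : N
  [5,8] S\PP   >
    [5,7] (S\PP)/S   >
      [5,6] "sent" : ((S\PP)/S)/PP
      [6,7] "liked" : PP
    [7,8] "no" : S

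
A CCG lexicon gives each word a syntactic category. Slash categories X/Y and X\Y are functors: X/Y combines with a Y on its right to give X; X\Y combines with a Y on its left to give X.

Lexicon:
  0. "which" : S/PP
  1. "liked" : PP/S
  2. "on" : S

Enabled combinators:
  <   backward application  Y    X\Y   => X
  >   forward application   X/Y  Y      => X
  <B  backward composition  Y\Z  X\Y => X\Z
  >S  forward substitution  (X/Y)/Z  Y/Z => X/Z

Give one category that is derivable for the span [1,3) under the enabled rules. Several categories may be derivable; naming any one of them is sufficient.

[0,3] S   >
  [0,1] "which" : S/PP
  [1,3] PP   >
    [1,2] "liked" : PP/S
    [2,3] "on" : S

PP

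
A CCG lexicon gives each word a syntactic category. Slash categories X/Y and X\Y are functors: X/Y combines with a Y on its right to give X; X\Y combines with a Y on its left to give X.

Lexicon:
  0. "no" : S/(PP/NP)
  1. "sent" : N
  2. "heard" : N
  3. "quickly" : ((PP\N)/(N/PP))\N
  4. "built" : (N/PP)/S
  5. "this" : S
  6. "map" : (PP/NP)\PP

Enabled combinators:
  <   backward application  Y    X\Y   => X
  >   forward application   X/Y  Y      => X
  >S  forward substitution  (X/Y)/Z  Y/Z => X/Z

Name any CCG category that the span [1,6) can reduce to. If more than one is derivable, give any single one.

PP

[0,7] S   >
  [0,1] "no" : S/(PP/NP)
  [1,7] PP/NP   <
    [1,6] PP   <
      [1,2] "sent" : N
      [2,6] PP\N   >
        [2,4] (PP\N)/(N/PP)   <
          [2,3] "heard" : N
          [3,4] "quickly" : ((PP\N)/(N/PP))\N
        [4,6] N/PP   >
          [4,5] "built" : (N/PP)/S
          [5,6] "this" : S
    [6,7] "map" : (PP/NP)\PP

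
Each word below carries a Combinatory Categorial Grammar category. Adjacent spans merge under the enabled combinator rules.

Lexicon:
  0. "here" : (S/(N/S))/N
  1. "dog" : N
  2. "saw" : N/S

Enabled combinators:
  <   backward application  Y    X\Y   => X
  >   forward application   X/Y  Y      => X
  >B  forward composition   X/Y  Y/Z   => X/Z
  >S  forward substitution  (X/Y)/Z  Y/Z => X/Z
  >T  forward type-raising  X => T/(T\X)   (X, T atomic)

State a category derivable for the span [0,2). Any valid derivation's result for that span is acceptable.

S/(N/S)

[0,3] S   >
  [0,2] S/(N/S)   >
    [0,1] "here" : (S/(N/S))/N
    [1,2] "dog" : N
  [2,3] "saw" : N/S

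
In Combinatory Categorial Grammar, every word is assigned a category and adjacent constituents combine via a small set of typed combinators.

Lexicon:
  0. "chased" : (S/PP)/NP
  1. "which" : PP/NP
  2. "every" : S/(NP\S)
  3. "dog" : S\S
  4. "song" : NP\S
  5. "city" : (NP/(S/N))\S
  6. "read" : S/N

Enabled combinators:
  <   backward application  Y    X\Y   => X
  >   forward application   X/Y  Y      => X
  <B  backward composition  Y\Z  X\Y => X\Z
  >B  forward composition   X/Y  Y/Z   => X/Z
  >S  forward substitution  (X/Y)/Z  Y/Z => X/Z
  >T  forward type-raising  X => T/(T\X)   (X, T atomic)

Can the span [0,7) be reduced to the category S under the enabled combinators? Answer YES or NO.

YES

[0,7] S   >
  [0,2] S/NP   >S
    [0,1] "chased" : (S/PP)/NP
    [1,2] "which" : PP/NP
  [2,7] NP   >
    [2,6] NP/(S/N)   <
      [2,5] S   >
        [2,3] "every" : S/(NP\S)
        [3,5] NP\S   <B
          [3,4] "dog" : S\S
          [4,5] "song" : NP\S
      [5,6] "city" : (NP/(S/N))\S
    [6,7] "read" : S/N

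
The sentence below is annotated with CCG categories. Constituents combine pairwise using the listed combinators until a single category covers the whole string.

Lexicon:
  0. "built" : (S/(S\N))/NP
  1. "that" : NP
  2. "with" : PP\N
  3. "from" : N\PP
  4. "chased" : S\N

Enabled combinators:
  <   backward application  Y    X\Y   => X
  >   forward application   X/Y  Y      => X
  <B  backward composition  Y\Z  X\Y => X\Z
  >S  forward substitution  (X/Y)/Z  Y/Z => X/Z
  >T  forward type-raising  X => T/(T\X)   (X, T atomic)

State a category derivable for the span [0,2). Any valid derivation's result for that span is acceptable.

[0,5] S   >
  [0,2] S/(S\N)   >
    [0,1] "built" : (S/(S\N))/NP
    [1,2] "that" : NP
  [2,5] S\N   <B
    [2,3] "with" : PP\N
    [3,5] S\PP   <B
      [3,4] "from" : N\PP
      [4,5] "chased" : S\N

S/(S\N)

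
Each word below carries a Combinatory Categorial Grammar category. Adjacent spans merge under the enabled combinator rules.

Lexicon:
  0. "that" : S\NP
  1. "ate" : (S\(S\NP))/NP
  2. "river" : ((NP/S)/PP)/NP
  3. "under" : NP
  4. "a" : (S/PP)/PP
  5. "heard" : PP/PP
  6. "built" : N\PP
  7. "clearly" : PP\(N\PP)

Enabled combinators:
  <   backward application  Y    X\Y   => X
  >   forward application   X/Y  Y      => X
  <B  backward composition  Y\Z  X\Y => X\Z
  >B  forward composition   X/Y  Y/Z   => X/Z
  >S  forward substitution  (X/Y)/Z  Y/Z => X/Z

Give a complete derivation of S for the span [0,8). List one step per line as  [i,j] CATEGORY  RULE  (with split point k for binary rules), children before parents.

[0,8] S   <
  [0,1] "that" : S\NP
  [1,8] S\(S\NP)   >
    [1,2] "ate" : (S\(S\NP))/NP
    [2,8] NP   >
      [2,6] NP/PP   >S
        [2,4] (NP/S)/PP   >
          [2,3] "river" : ((NP/S)/PP)/NP
          [3,4] "under" : NP
        [4,6] S/PP   >S
          [4,5] "a" : (S/PP)/PP
          [5,6] "heard" : PP/PP
      [6,8] PP   <
        [6,7] "built" : N\PP
        [7,8] "clearly" : PP\(N\PP)

[0,1] S\NP  lex  "that"
[1,2] (S\(S\NP))/NP  lex  "ate"
[2,3] ((NP/S)/PP)/NP  lex  "river"
[3,4] NP  lex  "under"
[2,4] (NP/S)/PP  >  k=3
[4,5] (S/PP)/PP  lex  "a"
[5,6] PP/PP  lex  "heard"
[4,6] S/PP  >S  k=5
[2,6] NP/PP  >S  k=4
[6,7] N\PP  lex  "built"
[7,8] PP\(N\PP)  lex  "clearly"
[6,8] PP  <  k=7
[2,8] NP  >  k=6
[1,8] S\(S\NP)  >  k=2
[0,8] S  <  k=1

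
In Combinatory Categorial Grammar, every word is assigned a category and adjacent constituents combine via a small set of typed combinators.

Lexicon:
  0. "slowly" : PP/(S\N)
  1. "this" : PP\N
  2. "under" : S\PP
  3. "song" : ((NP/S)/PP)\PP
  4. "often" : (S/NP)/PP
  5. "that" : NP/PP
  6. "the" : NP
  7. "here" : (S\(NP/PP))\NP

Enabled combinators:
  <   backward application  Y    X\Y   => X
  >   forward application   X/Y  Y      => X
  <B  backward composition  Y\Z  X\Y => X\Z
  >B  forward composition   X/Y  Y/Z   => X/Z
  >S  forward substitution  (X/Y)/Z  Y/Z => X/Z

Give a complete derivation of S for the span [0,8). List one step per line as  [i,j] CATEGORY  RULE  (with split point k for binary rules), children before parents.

[0,8] S   <
  [0,6] NP/PP   >S
    [0,4] (NP/S)/PP   <
      [0,3] PP   >
        [0,1] "slowly" : PP/(S\N)
        [1,3] S\N   <B
          [1,2] "this" : PP\N
          [2,3] "under" : S\PP
      [3,4] "song" : ((NP/S)/PP)\PP
    [4,6] S/PP   >S
      [4,5] "often" : (S/NP)/PP
      [5,6] "that" : NP/PP
  [6,8] S\(NP/PP)   <
    [6,7] "the" : NP
    [7,8] "here" : (S\(NP/PP))\NP

[0,1] PP/(S\N)  lex  "slowly"
[1,2] PP\N  lex  "this"
[2,3] S\PP  lex  "under"
[1,3] S\N  <B  k=2
[0,3] PP  >  k=1
[3,4] ((NP/S)/PP)\PP  lex  "song"
[0,4] (NP/S)/PP  <  k=3
[4,5] (S/NP)/PP  lex  "often"
[5,6] NP/PP  lex  "that"
[4,6] S/PP  >S  k=5
[0,6] NP/PP  >S  k=4
[6,7] NP  lex  "the"
[7,8] (S\(NP/PP))\NP  lex  "here"
[6,8] S\(NP/PP)  <  k=7
[0,8] S  <  k=6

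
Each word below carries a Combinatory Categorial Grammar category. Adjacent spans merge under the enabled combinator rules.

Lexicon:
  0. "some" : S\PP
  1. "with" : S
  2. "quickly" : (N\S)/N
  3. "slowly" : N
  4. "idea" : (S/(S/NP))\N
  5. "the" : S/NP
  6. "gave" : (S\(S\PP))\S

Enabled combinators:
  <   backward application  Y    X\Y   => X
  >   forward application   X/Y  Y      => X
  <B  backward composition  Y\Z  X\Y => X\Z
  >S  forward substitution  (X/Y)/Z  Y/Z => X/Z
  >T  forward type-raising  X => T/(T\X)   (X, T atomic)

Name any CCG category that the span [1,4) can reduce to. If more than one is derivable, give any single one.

[0,7] S   <
  [0,1] "some" : S\PP
  [1,7] S\(S\PP)   <
    [1,6] S   >
      [1,5] S/(S/NP)   <
        [1,4] N   <
          [1,2] "with" : S
          [2,4] N\S   >
            [2,3] "quickly" : (N\S)/N
            [3,4] "slowly" : N
        [4,5] "idea" : (S/(S/NP))\N
      [5,6] "the" : S/NP
    [6,7] "gave" : (S\(S\PP))\S

N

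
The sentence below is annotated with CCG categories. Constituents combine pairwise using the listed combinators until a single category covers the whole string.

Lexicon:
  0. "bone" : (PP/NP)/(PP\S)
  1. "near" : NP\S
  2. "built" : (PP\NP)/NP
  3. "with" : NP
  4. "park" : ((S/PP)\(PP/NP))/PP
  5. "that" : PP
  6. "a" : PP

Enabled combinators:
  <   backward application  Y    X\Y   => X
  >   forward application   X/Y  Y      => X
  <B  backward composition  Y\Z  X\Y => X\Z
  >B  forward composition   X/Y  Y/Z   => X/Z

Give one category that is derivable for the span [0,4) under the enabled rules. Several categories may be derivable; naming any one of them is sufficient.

PP/NP

[0,7] S   >
  [0,6] S/PP   <
    [0,4] PP/NP   >
      [0,1] "bone" : (PP/NP)/(PP\S)
      [1,4] PP\S   <B
        [1,2] "near" : NP\S
        [2,4] PP\NP   >
          [2,3] "built" : (PP\NP)/NP
          [3,4] "with" : NP
    [4,6] (S/PP)\(PP/NP)   >
      [4,5] "park" : ((S/PP)\(PP/NP))/PP
      [5,6] "that" : PP
  [6,7] "a" : PP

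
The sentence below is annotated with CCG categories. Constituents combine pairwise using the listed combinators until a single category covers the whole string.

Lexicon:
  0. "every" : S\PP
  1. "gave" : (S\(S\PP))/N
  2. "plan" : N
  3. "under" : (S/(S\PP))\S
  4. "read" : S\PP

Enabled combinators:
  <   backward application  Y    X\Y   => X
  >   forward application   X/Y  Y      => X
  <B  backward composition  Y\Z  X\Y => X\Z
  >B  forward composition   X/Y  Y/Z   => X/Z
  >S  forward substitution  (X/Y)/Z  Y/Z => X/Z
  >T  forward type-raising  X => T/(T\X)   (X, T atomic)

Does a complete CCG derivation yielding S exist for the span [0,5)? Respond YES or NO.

YES

[0,5] S   >
  [0,4] S/(S\PP)   <
    [0,3] S   <
      [0,1] "every" : S\PP
      [1,3] S\(S\PP)   >
        [1,2] "gave" : (S\(S\PP))/N
        [2,3] "plan" : N
    [3,4] "under" : (S/(S\PP))\S
  [4,5] "read" : S\PP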